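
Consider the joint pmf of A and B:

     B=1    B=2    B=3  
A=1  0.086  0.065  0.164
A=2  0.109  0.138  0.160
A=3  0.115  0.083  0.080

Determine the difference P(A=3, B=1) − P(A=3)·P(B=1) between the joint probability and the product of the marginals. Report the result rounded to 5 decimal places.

0.02882

P(A=3) = 0.115 + 0.083 + 0.080 = 0.278.
P(B=1) = 0.086 + 0.109 + 0.115 = 0.310.
P(A=3, B=1) − P(A=3)P(B=1) = 0.115 − 0.278×0.310 = 0.02882.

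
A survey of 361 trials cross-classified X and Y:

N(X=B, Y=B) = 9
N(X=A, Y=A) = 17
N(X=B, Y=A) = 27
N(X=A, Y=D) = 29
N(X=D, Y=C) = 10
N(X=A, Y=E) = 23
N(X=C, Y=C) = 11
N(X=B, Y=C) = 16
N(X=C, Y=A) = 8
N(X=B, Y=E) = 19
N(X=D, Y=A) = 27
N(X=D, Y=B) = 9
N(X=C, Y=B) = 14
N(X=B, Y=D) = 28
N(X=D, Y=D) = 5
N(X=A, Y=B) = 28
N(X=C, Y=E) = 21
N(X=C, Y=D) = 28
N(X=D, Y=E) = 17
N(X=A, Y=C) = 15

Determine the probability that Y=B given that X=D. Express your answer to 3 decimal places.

Total with X=D: 27 + 9 + 10 + 5 + 17 = 68.
P(Y=B | X=D) = 9/68 = 0.132.

0.132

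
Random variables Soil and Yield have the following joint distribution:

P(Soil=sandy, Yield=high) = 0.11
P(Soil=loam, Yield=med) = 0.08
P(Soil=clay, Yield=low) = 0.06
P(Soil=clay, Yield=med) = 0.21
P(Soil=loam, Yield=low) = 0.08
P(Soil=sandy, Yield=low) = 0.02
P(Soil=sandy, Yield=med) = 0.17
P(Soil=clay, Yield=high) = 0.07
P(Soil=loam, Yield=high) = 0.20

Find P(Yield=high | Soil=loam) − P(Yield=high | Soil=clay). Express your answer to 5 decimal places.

P(Soil=loam) = 0.08 + 0.08 + 0.20 = 0.36; P(Yield=high | Soil=loam) = 0.20/0.36 = 0.555556.
P(Soil=clay) = 0.06 + 0.21 + 0.07 = 0.34; P(Yield=high | Soil=clay) = 0.07/0.34 = 0.205882.
Difference = 0.34967.

0.34967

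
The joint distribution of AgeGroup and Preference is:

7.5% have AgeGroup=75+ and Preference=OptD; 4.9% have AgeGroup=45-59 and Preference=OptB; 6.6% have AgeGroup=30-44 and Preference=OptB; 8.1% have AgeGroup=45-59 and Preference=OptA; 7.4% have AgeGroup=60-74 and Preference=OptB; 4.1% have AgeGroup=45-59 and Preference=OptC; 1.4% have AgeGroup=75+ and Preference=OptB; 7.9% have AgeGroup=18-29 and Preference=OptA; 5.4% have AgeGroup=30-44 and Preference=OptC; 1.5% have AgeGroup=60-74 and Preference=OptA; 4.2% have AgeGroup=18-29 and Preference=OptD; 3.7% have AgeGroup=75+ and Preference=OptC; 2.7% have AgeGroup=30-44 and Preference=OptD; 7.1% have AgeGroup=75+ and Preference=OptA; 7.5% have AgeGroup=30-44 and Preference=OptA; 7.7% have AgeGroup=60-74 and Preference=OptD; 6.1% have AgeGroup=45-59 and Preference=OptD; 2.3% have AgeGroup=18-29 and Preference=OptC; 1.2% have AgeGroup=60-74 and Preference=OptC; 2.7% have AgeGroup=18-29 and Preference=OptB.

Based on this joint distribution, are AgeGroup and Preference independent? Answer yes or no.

no

P(AgeGroup=60-74) = 0.178 and P(Preference=OptA) = 0.321, so their product is 0.05714, but P(AgeGroup=60-74, Preference=OptA) = 0.015. Since these differ, AgeGroup and Preference are not independent.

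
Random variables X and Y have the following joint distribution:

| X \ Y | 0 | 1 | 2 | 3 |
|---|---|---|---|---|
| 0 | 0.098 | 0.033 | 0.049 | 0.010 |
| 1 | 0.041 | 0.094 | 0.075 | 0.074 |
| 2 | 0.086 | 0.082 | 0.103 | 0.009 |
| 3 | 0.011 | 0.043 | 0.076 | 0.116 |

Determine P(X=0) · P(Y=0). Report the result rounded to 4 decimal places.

P(X=0) = 0.098 + 0.033 + 0.049 + 0.010 = 0.190.
P(Y=0) = 0.098 + 0.041 + 0.086 + 0.011 = 0.236.
Product: 0.190 × 0.236 = 0.0448.

0.0448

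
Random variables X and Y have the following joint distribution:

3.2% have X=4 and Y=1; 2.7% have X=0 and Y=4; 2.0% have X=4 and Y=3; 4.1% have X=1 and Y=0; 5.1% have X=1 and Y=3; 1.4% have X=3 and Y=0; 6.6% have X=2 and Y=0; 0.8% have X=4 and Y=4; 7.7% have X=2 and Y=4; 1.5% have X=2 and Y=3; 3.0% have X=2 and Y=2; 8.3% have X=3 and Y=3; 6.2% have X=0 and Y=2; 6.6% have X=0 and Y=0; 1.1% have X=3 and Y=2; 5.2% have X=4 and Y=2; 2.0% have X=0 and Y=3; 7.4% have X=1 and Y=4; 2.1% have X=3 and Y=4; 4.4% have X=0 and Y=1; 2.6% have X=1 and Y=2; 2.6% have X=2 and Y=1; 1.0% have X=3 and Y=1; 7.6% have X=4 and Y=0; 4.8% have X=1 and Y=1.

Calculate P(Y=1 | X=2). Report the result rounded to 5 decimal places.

P(X=2) = 0.066 + 0.026 + 0.030 + 0.015 + 0.077 = 0.214.
P(Y=1 | X=2) = 0.026/0.214 = 0.12150.

0.12150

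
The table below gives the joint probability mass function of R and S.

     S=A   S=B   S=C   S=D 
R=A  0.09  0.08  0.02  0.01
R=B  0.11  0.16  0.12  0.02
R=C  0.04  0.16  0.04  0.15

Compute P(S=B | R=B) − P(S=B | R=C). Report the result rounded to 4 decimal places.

-0.0200

P(R=B) = 0.11 + 0.16 + 0.12 + 0.02 = 0.41; P(S=B | R=B) = 0.16/0.41 = 0.39024.
P(R=C) = 0.04 + 0.16 + 0.04 + 0.15 = 0.39; P(S=B | R=C) = 0.16/0.39 = 0.41026.
Difference = -0.0200.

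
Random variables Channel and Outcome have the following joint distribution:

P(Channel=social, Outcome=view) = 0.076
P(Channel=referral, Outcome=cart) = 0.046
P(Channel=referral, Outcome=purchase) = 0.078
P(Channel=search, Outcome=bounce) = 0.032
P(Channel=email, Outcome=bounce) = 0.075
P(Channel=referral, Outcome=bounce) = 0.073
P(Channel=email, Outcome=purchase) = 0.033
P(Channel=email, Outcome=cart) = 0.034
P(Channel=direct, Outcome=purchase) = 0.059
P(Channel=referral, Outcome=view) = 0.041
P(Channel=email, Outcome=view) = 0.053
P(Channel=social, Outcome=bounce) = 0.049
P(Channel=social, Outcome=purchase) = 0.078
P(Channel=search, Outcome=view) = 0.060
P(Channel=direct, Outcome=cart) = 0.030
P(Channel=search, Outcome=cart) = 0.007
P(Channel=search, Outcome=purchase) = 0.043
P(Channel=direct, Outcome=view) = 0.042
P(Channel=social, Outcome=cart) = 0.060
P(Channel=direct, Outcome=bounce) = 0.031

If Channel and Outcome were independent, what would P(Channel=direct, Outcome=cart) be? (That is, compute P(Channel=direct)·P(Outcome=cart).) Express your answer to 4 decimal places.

0.0287

P(Channel=direct) = 0.031 + 0.042 + 0.030 + 0.059 = 0.162.
P(Outcome=cart) = 0.034 + 0.007 + 0.060 + 0.030 + 0.046 = 0.177.
Product: 0.162 × 0.177 = 0.0287.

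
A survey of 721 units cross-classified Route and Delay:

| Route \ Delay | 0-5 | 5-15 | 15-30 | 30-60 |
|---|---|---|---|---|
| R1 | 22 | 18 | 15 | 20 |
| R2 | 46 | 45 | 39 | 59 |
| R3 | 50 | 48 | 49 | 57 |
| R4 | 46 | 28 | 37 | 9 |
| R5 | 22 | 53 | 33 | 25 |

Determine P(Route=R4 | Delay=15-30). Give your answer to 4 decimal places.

Total with Delay=15-30: 15 + 39 + 49 + 37 + 33 = 173.
P(Route=R4 | Delay=15-30) = 37/173 = 0.2139.

0.2139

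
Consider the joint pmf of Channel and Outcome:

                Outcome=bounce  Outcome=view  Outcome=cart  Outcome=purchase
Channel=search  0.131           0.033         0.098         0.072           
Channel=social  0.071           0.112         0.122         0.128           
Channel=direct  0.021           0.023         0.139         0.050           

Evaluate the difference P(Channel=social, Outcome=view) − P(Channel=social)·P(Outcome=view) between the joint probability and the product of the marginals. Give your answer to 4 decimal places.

0.0393

P(Channel=social) = 0.071 + 0.112 + 0.122 + 0.128 = 0.433.
P(Outcome=view) = 0.033 + 0.112 + 0.023 = 0.168.
P(Channel=social, Outcome=view) − P(Channel=social)P(Outcome=view) = 0.112 − 0.433×0.168 = 0.0393.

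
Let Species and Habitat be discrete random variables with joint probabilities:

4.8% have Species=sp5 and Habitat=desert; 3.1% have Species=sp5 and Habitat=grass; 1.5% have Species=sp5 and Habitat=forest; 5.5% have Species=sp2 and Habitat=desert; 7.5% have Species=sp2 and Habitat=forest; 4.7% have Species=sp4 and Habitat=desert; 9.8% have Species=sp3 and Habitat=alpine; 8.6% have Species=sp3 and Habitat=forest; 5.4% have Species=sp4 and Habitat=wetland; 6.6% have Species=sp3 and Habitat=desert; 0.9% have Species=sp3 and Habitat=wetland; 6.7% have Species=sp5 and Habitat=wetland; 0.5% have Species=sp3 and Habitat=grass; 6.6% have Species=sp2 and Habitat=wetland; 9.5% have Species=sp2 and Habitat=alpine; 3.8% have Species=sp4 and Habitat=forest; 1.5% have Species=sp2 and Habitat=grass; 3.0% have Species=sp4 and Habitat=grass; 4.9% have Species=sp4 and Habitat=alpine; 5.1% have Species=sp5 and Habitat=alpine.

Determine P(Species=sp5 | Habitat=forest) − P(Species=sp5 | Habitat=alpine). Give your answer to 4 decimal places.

P(Habitat=forest) = 0.075 + 0.086 + 0.038 + 0.015 = 0.214; P(Species=sp5 | Habitat=forest) = 0.015/0.214 = 0.07009.
P(Habitat=alpine) = 0.095 + 0.098 + 0.049 + 0.051 = 0.293; P(Species=sp5 | Habitat=alpine) = 0.051/0.293 = 0.17406.
Difference = -0.1040.

-0.1040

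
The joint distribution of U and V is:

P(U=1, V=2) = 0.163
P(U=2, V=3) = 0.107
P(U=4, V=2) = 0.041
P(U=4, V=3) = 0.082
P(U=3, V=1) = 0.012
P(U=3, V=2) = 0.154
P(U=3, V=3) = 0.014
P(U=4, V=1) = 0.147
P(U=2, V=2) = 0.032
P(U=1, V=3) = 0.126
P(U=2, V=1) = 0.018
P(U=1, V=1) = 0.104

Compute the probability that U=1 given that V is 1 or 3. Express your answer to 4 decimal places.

P(V=1) = 0.104 + 0.018 + 0.012 + 0.147 = 0.281.
P(V=3) = 0.126 + 0.107 + 0.014 + 0.082 = 0.329.
P(V ∈ {1, 3}) = 0.281 + 0.329 = 0.610; P(U=1, V ∈ {1, 3}) = 0.104 + 0.126 = 0.230.
P(U=1 | V ∈ {1, 3}) = 0.230/0.610 = 0.3770.

0.3770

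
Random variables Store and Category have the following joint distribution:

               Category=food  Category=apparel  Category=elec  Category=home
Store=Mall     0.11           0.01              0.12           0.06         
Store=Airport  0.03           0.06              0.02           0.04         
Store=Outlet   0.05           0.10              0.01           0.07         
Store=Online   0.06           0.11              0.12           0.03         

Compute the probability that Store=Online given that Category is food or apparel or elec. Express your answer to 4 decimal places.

0.3625

P(Category=food) = 0.11 + 0.03 + 0.05 + 0.06 = 0.25.
P(Category=apparel) = 0.01 + 0.06 + 0.10 + 0.11 = 0.28.
P(Category=elec) = 0.12 + 0.02 + 0.01 + 0.12 = 0.27.
P(Category ∈ {food, apparel, elec}) = 0.25 + 0.28 + 0.27 = 0.80; P(Store=Online, Category ∈ {food, apparel, elec}) = 0.06 + 0.11 + 0.12 = 0.29.
P(Store=Online | Category ∈ {food, apparel, elec}) = 0.29/0.80 = 0.3625.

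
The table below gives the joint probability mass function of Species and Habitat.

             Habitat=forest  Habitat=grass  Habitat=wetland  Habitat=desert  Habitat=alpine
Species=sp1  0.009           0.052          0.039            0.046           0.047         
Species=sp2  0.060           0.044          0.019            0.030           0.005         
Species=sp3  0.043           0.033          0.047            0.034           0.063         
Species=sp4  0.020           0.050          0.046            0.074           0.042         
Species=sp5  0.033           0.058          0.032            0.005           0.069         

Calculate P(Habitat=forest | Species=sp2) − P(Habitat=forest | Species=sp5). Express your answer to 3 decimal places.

P(Species=sp2) = 0.060 + 0.044 + 0.019 + 0.030 + 0.005 = 0.158; P(Habitat=forest | Species=sp2) = 0.060/0.158 = 0.3797.
P(Species=sp5) = 0.033 + 0.058 + 0.032 + 0.005 + 0.069 = 0.197; P(Habitat=forest | Species=sp5) = 0.033/0.197 = 0.1675.
Difference = 0.212.

0.212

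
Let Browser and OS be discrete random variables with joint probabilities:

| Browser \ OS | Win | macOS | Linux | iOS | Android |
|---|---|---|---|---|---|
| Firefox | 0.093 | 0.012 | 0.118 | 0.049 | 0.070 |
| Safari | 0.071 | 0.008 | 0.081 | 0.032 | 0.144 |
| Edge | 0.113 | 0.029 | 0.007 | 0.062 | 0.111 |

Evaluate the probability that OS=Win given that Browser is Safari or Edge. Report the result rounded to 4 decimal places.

P(Browser=Safari) = 0.071 + 0.008 + 0.081 + 0.032 + 0.144 = 0.336.
P(Browser=Edge) = 0.113 + 0.029 + 0.007 + 0.062 + 0.111 = 0.322.
P(Browser ∈ {Safari, Edge}) = 0.336 + 0.322 = 0.658; P(OS=Win, Browser ∈ {Safari, Edge}) = 0.071 + 0.113 = 0.184.
P(OS=Win | Browser ∈ {Safari, Edge}) = 0.184/0.658 = 0.2796.

0.2796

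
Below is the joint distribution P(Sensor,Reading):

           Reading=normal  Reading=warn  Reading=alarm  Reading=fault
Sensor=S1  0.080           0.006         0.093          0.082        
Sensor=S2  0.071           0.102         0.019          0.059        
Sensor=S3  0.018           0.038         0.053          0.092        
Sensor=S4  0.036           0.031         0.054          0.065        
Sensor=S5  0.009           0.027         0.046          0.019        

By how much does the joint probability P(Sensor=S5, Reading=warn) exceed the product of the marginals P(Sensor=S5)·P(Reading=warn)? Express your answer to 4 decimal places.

P(Sensor=S5) = 0.009 + 0.027 + 0.046 + 0.019 = 0.101.
P(Reading=warn) = 0.006 + 0.102 + 0.038 + 0.031 + 0.027 = 0.204.
P(Sensor=S5, Reading=warn) − P(Sensor=S5)P(Reading=warn) = 0.027 − 0.101×0.204 = 0.0064.

0.0064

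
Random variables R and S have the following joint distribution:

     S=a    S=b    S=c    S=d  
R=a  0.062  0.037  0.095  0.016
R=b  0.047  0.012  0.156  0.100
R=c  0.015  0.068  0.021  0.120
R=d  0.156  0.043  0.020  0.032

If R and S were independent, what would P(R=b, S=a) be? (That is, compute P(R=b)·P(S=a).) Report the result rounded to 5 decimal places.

P(R=b) = 0.047 + 0.012 + 0.156 + 0.100 = 0.315.
P(S=a) = 0.062 + 0.047 + 0.015 + 0.156 = 0.280.
Product: 0.315 × 0.280 = 0.08820.

0.08820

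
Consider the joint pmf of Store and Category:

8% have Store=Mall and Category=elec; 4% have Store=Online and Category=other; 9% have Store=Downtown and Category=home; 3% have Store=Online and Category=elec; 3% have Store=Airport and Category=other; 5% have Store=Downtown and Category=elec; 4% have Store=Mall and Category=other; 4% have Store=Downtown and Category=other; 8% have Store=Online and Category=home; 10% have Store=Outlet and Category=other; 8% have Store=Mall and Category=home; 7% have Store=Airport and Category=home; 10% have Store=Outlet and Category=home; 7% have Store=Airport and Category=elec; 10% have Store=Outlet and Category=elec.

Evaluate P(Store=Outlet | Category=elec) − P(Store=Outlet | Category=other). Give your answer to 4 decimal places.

-0.0970

P(Category=elec) = 0.05 + 0.08 + 0.07 + 0.10 + 0.03 = 0.33; P(Store=Outlet | Category=elec) = 0.10/0.33 = 0.30303.
P(Category=other) = 0.04 + 0.04 + 0.03 + 0.10 + 0.04 = 0.25; P(Store=Outlet | Category=other) = 0.10/0.25 = 0.40000.
Difference = -0.0970.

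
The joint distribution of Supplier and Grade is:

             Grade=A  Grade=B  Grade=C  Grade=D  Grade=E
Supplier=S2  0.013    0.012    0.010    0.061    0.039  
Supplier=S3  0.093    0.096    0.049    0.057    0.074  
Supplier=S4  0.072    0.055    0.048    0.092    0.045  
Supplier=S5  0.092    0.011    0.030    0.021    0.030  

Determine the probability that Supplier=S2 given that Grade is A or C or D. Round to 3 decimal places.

0.132

P(Grade=A) = 0.013 + 0.093 + 0.072 + 0.092 = 0.270.
P(Grade=C) = 0.010 + 0.049 + 0.048 + 0.030 = 0.137.
P(Grade=D) = 0.061 + 0.057 + 0.092 + 0.021 = 0.231.
P(Grade ∈ {A, C, D}) = 0.270 + 0.137 + 0.231 = 0.638; P(Supplier=S2, Grade ∈ {A, C, D}) = 0.013 + 0.010 + 0.061 = 0.084.
P(Supplier=S2 | Grade ∈ {A, C, D}) = 0.084/0.638 = 0.132.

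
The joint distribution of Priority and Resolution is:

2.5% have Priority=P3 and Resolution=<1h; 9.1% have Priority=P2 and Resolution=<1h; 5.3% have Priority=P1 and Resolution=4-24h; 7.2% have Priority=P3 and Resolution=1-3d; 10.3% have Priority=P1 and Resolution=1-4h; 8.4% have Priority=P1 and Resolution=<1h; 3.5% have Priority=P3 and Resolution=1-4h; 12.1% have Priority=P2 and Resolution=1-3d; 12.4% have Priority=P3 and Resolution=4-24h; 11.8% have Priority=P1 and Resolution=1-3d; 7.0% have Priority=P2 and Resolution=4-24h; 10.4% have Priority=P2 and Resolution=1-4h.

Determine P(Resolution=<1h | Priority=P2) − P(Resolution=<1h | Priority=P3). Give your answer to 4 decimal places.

P(Priority=P2) = 0.091 + 0.104 + 0.070 + 0.121 = 0.386; P(Resolution=<1h | Priority=P2) = 0.091/0.386 = 0.23575.
P(Priority=P3) = 0.025 + 0.035 + 0.124 + 0.072 = 0.256; P(Resolution=<1h | Priority=P3) = 0.025/0.256 = 0.09766.
Difference = 0.1381.

0.1381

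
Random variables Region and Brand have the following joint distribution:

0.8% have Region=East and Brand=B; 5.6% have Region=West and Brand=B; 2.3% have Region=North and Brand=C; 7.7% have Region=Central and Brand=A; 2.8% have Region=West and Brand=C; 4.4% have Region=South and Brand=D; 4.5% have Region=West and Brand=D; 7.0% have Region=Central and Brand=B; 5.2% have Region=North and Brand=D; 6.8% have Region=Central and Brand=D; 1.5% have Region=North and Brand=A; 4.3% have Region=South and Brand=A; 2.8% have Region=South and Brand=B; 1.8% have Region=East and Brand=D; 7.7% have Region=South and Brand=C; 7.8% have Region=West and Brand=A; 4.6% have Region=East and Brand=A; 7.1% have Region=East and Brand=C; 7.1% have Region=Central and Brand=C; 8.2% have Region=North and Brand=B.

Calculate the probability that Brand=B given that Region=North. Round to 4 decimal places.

P(Region=North) = 0.015 + 0.082 + 0.023 + 0.052 = 0.172.
P(Brand=B | Region=North) = 0.082/0.172 = 0.4767.

0.4767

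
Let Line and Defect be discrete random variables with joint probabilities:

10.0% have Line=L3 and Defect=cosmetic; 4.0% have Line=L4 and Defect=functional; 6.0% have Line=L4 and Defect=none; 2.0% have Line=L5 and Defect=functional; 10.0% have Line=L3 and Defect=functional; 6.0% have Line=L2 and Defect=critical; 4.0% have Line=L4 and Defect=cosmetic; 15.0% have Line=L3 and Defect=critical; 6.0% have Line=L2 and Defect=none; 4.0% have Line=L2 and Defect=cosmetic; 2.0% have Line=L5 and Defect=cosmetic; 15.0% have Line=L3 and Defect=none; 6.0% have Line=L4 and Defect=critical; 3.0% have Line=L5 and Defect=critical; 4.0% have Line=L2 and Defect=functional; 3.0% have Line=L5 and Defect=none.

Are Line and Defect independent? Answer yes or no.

yes

Every cell satisfies P(Line,Defect) = P(Line)·P(Defect). For instance P(Line=L2) = 0.200, P(Defect=functional) = 0.200, and 0.200×0.200 = 0.040 matches the joint entry. So Line and Defect are independent.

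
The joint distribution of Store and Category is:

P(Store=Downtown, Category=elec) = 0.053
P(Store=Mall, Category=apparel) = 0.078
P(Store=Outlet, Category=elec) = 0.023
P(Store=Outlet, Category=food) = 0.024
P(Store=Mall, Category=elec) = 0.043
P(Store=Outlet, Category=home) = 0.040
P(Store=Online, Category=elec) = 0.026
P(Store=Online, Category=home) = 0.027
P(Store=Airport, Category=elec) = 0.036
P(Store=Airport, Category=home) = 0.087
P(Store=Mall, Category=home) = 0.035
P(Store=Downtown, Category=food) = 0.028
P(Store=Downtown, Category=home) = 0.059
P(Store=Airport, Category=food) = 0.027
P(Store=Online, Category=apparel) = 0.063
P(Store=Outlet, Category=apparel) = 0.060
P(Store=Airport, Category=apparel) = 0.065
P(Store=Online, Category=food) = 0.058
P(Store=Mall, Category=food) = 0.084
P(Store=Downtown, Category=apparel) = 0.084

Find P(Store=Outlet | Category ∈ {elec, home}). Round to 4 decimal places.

P(Category=elec) = 0.053 + 0.043 + 0.036 + 0.023 + 0.026 = 0.181.
P(Category=home) = 0.059 + 0.035 + 0.087 + 0.040 + 0.027 = 0.248.
P(Category ∈ {elec, home}) = 0.181 + 0.248 = 0.429; P(Store=Outlet, Category ∈ {elec, home}) = 0.023 + 0.040 = 0.063.
P(Store=Outlet | Category ∈ {elec, home}) = 0.063/0.429 = 0.1469.

0.1469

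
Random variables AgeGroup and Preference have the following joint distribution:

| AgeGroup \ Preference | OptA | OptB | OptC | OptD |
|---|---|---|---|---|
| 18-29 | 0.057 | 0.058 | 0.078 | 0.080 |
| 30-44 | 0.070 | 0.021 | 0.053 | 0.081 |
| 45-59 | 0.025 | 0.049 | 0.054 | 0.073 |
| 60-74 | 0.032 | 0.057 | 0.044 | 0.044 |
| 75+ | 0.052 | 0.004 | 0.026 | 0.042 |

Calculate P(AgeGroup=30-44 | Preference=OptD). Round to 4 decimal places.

P(Preference=OptD) = 0.080 + 0.081 + 0.073 + 0.044 + 0.042 = 0.320.
P(AgeGroup=30-44 | Preference=OptD) = 0.081/0.320 = 0.2531.

0.2531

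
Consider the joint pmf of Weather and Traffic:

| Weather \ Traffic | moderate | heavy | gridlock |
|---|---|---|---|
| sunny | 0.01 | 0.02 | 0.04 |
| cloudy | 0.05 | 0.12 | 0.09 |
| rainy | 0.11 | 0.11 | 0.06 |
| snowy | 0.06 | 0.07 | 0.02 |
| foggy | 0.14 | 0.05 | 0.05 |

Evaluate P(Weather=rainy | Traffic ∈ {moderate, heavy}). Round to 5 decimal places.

0.29730

P(Traffic=moderate) = 0.01 + 0.05 + 0.11 + 0.06 + 0.14 = 0.37.
P(Traffic=heavy) = 0.02 + 0.12 + 0.11 + 0.07 + 0.05 = 0.37.
P(Traffic ∈ {moderate, heavy}) = 0.37 + 0.37 = 0.74; P(Weather=rainy, Traffic ∈ {moderate, heavy}) = 0.11 + 0.11 = 0.22.
P(Weather=rainy | Traffic ∈ {moderate, heavy}) = 0.22/0.74 = 0.29730.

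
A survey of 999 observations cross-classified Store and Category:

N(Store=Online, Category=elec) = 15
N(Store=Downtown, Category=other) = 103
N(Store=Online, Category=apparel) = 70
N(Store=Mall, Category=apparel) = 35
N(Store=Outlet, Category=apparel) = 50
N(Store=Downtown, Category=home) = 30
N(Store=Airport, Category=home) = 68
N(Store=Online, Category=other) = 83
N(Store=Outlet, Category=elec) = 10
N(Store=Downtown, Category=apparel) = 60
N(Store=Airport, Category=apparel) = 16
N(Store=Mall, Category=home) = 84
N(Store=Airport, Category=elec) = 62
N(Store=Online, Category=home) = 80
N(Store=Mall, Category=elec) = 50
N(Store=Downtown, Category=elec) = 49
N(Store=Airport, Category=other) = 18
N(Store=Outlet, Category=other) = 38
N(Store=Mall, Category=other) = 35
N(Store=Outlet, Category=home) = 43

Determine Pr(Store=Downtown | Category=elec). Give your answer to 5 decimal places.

0.26344

Total with Category=elec: 49 + 50 + 62 + 10 + 15 = 186.
P(Store=Downtown | Category=elec) = 49/186 = 0.26344.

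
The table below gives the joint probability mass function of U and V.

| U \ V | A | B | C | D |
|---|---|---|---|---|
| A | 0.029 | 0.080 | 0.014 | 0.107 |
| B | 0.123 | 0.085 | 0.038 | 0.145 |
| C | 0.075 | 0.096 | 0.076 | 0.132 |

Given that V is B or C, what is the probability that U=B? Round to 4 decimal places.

0.3162

P(V=B) = 0.080 + 0.085 + 0.096 = 0.261.
P(V=C) = 0.014 + 0.038 + 0.076 = 0.128.
P(V ∈ {B, C}) = 0.261 + 0.128 = 0.389; P(U=B, V ∈ {B, C}) = 0.085 + 0.038 = 0.123.
P(U=B | V ∈ {B, C}) = 0.123/0.389 = 0.3162.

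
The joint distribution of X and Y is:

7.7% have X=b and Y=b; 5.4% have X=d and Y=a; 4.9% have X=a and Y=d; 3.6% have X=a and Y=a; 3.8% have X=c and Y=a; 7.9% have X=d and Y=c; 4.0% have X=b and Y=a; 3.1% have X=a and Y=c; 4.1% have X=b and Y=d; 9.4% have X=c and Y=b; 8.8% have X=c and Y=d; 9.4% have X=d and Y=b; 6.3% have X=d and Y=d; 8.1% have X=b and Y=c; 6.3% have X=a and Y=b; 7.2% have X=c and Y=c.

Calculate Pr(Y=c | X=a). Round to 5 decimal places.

P(X=a) = 0.036 + 0.063 + 0.031 + 0.049 = 0.179.
P(Y=c | X=a) = 0.031/0.179 = 0.17318.

0.17318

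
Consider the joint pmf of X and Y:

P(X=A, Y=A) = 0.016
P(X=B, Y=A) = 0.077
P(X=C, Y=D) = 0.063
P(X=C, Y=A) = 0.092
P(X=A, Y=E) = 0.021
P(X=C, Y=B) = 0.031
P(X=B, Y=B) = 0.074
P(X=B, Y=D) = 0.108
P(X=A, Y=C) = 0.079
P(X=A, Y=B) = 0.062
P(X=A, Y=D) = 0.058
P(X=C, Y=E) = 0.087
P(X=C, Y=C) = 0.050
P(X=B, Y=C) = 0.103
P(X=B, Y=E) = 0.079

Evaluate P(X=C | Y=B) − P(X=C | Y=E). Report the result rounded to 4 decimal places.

P(Y=B) = 0.062 + 0.074 + 0.031 = 0.167; P(X=C | Y=B) = 0.031/0.167 = 0.18563.
P(Y=E) = 0.021 + 0.079 + 0.087 = 0.187; P(X=C | Y=E) = 0.087/0.187 = 0.46524.
Difference = -0.2796.

-0.2796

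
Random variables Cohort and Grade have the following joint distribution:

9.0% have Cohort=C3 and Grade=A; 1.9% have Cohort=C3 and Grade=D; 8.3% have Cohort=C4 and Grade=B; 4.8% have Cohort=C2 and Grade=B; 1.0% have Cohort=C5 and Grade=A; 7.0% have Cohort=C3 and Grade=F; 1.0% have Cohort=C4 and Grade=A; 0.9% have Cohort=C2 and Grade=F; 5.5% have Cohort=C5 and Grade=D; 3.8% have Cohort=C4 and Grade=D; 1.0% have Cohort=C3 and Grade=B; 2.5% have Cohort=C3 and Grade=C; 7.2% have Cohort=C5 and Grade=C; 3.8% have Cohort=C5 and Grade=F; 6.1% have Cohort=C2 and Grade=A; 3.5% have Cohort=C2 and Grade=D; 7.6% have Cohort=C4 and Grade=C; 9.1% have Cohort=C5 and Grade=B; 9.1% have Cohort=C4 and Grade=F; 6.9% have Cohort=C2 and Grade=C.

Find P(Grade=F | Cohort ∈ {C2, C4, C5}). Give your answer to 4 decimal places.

0.1756

P(Cohort=C2) = 0.061 + 0.048 + 0.069 + 0.035 + 0.009 = 0.222.
P(Cohort=C4) = 0.010 + 0.083 + 0.076 + 0.038 + 0.091 = 0.298.
P(Cohort=C5) = 0.010 + 0.091 + 0.072 + 0.055 + 0.038 = 0.266.
P(Cohort ∈ {C2, C4, C5}) = 0.222 + 0.298 + 0.266 = 0.786; P(Grade=F, Cohort ∈ {C2, C4, C5}) = 0.009 + 0.091 + 0.038 = 0.138.
P(Grade=F | Cohort ∈ {C2, C4, C5}) = 0.138/0.786 = 0.1756.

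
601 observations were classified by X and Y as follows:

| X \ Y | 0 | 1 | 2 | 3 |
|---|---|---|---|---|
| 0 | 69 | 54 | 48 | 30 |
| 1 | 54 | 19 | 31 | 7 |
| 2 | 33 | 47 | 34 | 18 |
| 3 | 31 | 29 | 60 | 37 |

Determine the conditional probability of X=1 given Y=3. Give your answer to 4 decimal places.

Total with Y=3: 30 + 7 + 18 + 37 = 92.
P(X=1 | Y=3) = 7/92 = 0.0761.

0.0761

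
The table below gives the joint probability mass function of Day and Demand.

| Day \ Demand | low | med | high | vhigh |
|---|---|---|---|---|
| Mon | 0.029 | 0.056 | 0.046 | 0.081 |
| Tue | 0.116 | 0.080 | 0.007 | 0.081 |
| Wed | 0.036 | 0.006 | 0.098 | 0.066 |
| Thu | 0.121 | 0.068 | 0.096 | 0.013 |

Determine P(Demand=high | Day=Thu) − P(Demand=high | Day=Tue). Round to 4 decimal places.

0.2975

P(Day=Thu) = 0.121 + 0.068 + 0.096 + 0.013 = 0.298; P(Demand=high | Day=Thu) = 0.096/0.298 = 0.32215.
P(Day=Tue) = 0.116 + 0.080 + 0.007 + 0.081 = 0.284; P(Demand=high | Day=Tue) = 0.007/0.284 = 0.02465.
Difference = 0.2975.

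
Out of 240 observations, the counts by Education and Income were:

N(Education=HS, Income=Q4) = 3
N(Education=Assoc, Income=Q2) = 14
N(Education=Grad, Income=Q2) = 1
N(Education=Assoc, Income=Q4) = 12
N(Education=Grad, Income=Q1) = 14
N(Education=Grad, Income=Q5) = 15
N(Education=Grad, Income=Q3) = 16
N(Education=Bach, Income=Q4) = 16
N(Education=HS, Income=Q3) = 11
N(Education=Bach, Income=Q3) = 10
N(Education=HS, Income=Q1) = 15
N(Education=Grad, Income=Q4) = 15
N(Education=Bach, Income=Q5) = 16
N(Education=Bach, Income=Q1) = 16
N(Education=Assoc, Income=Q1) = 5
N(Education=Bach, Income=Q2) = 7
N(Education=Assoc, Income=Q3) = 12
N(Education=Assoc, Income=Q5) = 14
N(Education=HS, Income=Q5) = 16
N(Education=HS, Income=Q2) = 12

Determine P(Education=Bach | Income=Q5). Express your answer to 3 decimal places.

0.262

Total with Income=Q5: 16 + 14 + 16 + 15 = 61.
P(Education=Bach | Income=Q5) = 16/61 = 0.262.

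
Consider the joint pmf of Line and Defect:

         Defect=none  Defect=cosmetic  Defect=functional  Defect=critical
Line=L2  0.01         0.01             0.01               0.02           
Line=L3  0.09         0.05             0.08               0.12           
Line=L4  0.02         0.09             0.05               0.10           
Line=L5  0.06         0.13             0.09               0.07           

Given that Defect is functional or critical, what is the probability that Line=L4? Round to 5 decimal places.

0.27778

P(Defect=functional) = 0.01 + 0.08 + 0.05 + 0.09 = 0.23.
P(Defect=critical) = 0.02 + 0.12 + 0.10 + 0.07 = 0.31.
P(Defect ∈ {functional, critical}) = 0.23 + 0.31 = 0.54; P(Line=L4, Defect ∈ {functional, critical}) = 0.05 + 0.10 = 0.15.
P(Line=L4 | Defect ∈ {functional, critical}) = 0.15/0.54 = 0.27778.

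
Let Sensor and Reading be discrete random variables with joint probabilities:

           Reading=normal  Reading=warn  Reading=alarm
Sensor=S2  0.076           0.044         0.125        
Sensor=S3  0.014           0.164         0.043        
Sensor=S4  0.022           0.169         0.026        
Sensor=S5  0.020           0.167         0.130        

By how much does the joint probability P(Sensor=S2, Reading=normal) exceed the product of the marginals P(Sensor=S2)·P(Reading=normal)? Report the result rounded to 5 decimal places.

0.04366

P(Sensor=S2) = 0.076 + 0.044 + 0.125 = 0.245.
P(Reading=normal) = 0.076 + 0.014 + 0.022 + 0.020 = 0.132.
P(Sensor=S2, Reading=normal) − P(Sensor=S2)P(Reading=normal) = 0.076 − 0.245×0.132 = 0.04366.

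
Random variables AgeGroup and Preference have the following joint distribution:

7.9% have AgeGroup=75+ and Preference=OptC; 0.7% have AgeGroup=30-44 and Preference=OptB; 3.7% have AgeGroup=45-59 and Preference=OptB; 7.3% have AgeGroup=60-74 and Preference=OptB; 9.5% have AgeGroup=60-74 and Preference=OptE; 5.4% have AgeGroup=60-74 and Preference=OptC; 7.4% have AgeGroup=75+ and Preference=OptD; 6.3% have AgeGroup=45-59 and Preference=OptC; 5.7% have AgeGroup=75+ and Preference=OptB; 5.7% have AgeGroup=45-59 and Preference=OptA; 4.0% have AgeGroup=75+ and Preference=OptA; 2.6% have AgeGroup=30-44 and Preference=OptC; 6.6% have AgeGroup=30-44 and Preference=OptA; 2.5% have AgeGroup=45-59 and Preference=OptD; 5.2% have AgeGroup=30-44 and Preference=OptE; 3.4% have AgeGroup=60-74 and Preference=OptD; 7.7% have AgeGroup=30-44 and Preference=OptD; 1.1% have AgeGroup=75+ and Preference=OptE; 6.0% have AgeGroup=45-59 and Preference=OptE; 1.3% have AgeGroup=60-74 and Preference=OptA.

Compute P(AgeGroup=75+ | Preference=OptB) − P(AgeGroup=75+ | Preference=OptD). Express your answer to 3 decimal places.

P(Preference=OptB) = 0.007 + 0.037 + 0.073 + 0.057 = 0.174; P(AgeGroup=75+ | Preference=OptB) = 0.057/0.174 = 0.3276.
P(Preference=OptD) = 0.077 + 0.025 + 0.034 + 0.074 = 0.210; P(AgeGroup=75+ | Preference=OptD) = 0.074/0.210 = 0.3524.
Difference = -0.025.

-0.025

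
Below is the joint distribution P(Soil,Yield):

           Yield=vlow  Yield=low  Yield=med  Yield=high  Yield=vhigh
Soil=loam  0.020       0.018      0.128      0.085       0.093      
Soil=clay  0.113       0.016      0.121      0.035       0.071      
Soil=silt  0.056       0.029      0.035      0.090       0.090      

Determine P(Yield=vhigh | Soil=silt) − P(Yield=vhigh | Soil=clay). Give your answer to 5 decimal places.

P(Soil=silt) = 0.056 + 0.029 + 0.035 + 0.090 + 0.090 = 0.300; P(Yield=vhigh | Soil=silt) = 0.090/0.300 = 0.300000.
P(Soil=clay) = 0.113 + 0.016 + 0.121 + 0.035 + 0.071 = 0.356; P(Yield=vhigh | Soil=clay) = 0.071/0.356 = 0.199438.
Difference = 0.10056.

0.10056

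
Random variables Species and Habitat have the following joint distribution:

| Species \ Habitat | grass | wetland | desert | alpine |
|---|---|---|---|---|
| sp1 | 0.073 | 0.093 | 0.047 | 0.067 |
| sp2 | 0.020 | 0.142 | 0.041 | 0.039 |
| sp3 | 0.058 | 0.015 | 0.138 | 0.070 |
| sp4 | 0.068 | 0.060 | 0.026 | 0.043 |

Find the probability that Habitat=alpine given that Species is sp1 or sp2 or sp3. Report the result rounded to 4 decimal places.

0.2192

P(Species=sp1) = 0.073 + 0.093 + 0.047 + 0.067 = 0.280.
P(Species=sp2) = 0.020 + 0.142 + 0.041 + 0.039 = 0.242.
P(Species=sp3) = 0.058 + 0.015 + 0.138 + 0.070 = 0.281.
P(Species ∈ {sp1, sp2, sp3}) = 0.280 + 0.242 + 0.281 = 0.803; P(Habitat=alpine, Species ∈ {sp1, sp2, sp3}) = 0.067 + 0.039 + 0.070 = 0.176.
P(Habitat=alpine | Species ∈ {sp1, sp2, sp3}) = 0.176/0.803 = 0.2192.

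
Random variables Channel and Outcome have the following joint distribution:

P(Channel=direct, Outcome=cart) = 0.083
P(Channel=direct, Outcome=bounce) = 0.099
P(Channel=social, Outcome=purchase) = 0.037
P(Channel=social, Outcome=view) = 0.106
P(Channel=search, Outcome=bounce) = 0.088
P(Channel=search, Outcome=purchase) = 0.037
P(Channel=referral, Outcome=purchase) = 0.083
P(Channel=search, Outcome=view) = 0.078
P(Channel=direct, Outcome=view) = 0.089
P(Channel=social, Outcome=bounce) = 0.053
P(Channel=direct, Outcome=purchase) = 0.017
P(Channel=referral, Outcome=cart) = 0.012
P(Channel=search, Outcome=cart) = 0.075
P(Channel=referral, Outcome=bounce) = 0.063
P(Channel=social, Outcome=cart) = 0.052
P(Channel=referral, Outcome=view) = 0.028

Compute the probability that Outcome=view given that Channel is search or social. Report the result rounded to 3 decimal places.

P(Channel=search) = 0.088 + 0.078 + 0.075 + 0.037 = 0.278.
P(Channel=social) = 0.053 + 0.106 + 0.052 + 0.037 = 0.248.
P(Channel ∈ {search, social}) = 0.278 + 0.248 = 0.526; P(Outcome=view, Channel ∈ {search, social}) = 0.078 + 0.106 = 0.184.
P(Outcome=view | Channel ∈ {search, social}) = 0.184/0.526 = 0.350.

0.350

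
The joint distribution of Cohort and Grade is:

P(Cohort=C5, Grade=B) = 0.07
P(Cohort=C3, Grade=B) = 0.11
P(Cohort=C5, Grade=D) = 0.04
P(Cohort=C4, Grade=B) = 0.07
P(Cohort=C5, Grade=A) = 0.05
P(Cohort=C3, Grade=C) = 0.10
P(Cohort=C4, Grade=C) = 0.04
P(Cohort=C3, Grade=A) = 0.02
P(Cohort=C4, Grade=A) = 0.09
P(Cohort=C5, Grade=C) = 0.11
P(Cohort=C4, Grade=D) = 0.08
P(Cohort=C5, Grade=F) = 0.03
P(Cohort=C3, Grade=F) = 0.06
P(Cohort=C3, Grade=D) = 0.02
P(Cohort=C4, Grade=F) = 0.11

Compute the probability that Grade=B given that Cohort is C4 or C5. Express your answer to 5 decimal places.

0.20290

P(Cohort=C4) = 0.09 + 0.07 + 0.04 + 0.08 + 0.11 = 0.39.
P(Cohort=C5) = 0.05 + 0.07 + 0.11 + 0.04 + 0.03 = 0.30.
P(Cohort ∈ {C4, C5}) = 0.39 + 0.30 = 0.69; P(Grade=B, Cohort ∈ {C4, C5}) = 0.07 + 0.07 = 0.14.
P(Grade=B | Cohort ∈ {C4, C5}) = 0.14/0.69 = 0.20290.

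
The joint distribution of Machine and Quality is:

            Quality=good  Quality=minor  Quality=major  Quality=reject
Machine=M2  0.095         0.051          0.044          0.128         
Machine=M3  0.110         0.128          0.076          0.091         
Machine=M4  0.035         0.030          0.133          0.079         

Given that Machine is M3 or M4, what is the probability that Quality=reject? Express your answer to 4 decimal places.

P(Machine=M3) = 0.110 + 0.128 + 0.076 + 0.091 = 0.405.
P(Machine=M4) = 0.035 + 0.030 + 0.133 + 0.079 = 0.277.
P(Machine ∈ {M3, M4}) = 0.405 + 0.277 = 0.682; P(Quality=reject, Machine ∈ {M3, M4}) = 0.091 + 0.079 = 0.170.
P(Quality=reject | Machine ∈ {M3, M4}) = 0.170/0.682 = 0.2493.

0.2493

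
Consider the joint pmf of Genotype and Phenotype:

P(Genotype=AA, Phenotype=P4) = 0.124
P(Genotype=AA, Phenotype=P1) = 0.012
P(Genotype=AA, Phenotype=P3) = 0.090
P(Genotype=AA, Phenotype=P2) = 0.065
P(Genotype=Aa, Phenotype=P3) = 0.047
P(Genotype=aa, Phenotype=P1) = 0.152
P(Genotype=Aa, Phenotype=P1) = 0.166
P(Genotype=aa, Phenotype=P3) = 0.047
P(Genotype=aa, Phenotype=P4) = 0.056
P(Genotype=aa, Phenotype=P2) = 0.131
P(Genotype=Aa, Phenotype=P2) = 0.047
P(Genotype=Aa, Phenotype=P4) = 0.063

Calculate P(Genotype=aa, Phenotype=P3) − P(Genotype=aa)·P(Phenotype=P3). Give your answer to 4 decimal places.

-0.0240

P(Genotype=aa) = 0.152 + 0.131 + 0.047 + 0.056 = 0.386.
P(Phenotype=P3) = 0.090 + 0.047 + 0.047 = 0.184.
P(Genotype=aa, Phenotype=P3) − P(Genotype=aa)P(Phenotype=P3) = 0.047 − 0.386×0.184 = -0.0240.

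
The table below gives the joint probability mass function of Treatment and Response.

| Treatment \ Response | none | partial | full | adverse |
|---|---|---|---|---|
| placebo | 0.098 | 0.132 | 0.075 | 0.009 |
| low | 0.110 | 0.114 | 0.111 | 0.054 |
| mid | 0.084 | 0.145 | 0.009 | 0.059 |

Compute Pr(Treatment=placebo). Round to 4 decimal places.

0.3140

P(Treatment=placebo) = 0.098 + 0.132 + 0.075 + 0.009 = 0.314.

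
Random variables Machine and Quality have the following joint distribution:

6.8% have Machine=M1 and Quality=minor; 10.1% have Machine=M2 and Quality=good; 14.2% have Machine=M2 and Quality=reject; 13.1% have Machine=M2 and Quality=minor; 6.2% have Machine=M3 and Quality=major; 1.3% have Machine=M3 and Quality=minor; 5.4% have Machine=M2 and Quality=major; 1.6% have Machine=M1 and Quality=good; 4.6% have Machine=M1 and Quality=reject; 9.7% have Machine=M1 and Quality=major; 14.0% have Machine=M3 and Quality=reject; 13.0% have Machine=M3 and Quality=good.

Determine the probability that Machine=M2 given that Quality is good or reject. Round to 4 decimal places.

P(Quality=good) = 0.016 + 0.101 + 0.130 = 0.247.
P(Quality=reject) = 0.046 + 0.142 + 0.140 = 0.328.
P(Quality ∈ {good, reject}) = 0.247 + 0.328 = 0.575; P(Machine=M2, Quality ∈ {good, reject}) = 0.101 + 0.142 = 0.243.
P(Machine=M2 | Quality ∈ {good, reject}) = 0.243/0.575 = 0.4226.

0.4226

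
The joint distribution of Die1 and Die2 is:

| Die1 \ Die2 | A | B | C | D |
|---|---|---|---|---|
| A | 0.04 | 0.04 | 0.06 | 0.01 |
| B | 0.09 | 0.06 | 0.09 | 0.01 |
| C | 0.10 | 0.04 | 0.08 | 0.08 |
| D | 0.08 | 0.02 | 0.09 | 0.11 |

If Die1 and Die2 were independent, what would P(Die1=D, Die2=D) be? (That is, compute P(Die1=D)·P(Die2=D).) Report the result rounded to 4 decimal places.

P(Die1=D) = 0.08 + 0.02 + 0.09 + 0.11 = 0.30.
P(Die2=D) = 0.01 + 0.01 + 0.08 + 0.11 = 0.21.
Product: 0.30 × 0.21 = 0.0630.

0.0630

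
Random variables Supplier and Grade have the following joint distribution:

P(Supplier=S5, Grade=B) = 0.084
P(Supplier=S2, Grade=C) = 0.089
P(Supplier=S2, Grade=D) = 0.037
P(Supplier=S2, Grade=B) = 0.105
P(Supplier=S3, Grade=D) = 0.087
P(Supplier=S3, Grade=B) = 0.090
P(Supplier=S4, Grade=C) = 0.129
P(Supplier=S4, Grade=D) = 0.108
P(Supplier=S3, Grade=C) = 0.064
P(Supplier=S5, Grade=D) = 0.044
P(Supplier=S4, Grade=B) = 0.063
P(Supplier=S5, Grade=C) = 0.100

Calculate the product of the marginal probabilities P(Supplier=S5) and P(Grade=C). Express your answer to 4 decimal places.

P(Supplier=S5) = 0.084 + 0.100 + 0.044 = 0.228.
P(Grade=C) = 0.089 + 0.064 + 0.129 + 0.100 = 0.382.
Product: 0.228 × 0.382 = 0.0871.

0.0871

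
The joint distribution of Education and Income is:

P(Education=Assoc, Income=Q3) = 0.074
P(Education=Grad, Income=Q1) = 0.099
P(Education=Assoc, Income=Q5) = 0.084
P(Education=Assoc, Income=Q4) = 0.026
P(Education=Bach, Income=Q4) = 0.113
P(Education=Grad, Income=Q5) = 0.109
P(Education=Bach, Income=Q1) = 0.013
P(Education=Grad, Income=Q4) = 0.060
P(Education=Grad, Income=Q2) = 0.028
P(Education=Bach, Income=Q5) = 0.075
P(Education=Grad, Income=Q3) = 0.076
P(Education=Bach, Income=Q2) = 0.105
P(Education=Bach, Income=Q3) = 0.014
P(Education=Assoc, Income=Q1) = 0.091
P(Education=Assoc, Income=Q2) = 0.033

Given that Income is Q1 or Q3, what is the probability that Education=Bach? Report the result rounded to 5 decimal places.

0.07357

P(Income=Q1) = 0.091 + 0.013 + 0.099 = 0.203.
P(Income=Q3) = 0.074 + 0.014 + 0.076 = 0.164.
P(Income ∈ {Q1, Q3}) = 0.203 + 0.164 = 0.367; P(Education=Bach, Income ∈ {Q1, Q3}) = 0.013 + 0.014 = 0.027.
P(Education=Bach | Income ∈ {Q1, Q3}) = 0.027/0.367 = 0.07357.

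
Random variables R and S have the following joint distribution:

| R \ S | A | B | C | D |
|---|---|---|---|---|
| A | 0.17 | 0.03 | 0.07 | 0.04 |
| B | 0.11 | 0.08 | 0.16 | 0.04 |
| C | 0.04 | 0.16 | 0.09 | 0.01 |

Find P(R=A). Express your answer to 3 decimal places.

P(R=A) = 0.17 + 0.03 + 0.07 + 0.04 = 0.31.

0.310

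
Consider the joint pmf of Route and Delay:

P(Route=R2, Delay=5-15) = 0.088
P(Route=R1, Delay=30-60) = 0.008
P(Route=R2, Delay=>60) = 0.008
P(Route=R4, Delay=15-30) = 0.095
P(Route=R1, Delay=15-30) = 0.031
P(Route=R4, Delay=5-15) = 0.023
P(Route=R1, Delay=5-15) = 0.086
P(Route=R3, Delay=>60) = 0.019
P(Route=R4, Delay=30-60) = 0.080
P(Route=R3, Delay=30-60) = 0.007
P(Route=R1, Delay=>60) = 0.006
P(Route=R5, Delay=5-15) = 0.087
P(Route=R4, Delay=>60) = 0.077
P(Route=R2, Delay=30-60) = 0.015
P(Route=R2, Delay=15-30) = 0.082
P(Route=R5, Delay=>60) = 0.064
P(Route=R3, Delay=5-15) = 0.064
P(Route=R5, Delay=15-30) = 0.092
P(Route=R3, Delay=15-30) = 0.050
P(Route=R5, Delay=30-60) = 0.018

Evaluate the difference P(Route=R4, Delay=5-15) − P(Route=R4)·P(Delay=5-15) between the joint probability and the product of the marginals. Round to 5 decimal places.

P(Route=R4) = 0.023 + 0.095 + 0.080 + 0.077 = 0.275.
P(Delay=5-15) = 0.086 + 0.088 + 0.064 + 0.023 + 0.087 = 0.348.
P(Route=R4, Delay=5-15) − P(Route=R4)P(Delay=5-15) = 0.023 − 0.275×0.348 = -0.07270.

-0.07270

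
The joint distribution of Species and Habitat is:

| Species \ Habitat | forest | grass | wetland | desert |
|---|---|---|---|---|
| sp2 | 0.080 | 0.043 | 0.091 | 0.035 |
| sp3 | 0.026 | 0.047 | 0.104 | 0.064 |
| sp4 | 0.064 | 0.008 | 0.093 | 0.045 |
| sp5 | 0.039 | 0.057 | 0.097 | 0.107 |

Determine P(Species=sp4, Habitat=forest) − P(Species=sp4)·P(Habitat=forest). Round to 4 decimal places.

0.0201

P(Species=sp4) = 0.064 + 0.008 + 0.093 + 0.045 = 0.210.
P(Habitat=forest) = 0.080 + 0.026 + 0.064 + 0.039 = 0.209.
P(Species=sp4, Habitat=forest) − P(Species=sp4)P(Habitat=forest) = 0.064 − 0.210×0.209 = 0.0201.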